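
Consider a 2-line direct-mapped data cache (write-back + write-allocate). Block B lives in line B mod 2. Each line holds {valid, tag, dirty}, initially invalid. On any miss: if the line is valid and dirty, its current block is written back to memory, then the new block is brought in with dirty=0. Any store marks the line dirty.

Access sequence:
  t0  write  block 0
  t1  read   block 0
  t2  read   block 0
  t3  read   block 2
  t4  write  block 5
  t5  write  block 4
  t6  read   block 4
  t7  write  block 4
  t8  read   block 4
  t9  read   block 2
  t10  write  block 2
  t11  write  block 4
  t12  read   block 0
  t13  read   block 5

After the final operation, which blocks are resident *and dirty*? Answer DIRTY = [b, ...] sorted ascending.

DIRTY = [5]

  0 | W B0 → L0 miss [D]
  1 | R B0 → L0 hit [D]
  2 | R B0 → L0 hit [D]
  3 | R B2 → L0 miss wb→B0 [-]
  4 | W B5 → L1 miss [D]
  5 | W B4 → L0 miss [D]
  6 | R B4 → L0 hit [D]
  7 | W B4 → L0 hit [D]
  8 | R B4 → L0 hit [D]
  9 | R B2 → L0 miss wb→B4 [-]
  10 | W B2 → L0 hit [D]
  11 | W B4 → L0 miss wb→B2 [D]
  12 | R B0 → L0 miss wb→B4 [-]
  13 | R B5 → L1 hit [D]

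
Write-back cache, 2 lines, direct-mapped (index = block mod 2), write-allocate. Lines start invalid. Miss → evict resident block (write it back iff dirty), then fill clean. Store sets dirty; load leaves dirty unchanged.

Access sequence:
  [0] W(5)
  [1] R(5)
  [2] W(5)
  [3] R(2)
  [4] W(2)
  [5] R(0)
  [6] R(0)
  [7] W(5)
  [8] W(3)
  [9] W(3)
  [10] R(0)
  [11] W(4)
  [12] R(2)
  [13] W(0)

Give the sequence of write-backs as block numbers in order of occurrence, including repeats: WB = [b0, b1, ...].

WB = [2, 5, 4]

0: W B5 -> L1 miss  d=D]
1: R B5 -> L1 hit  d=D]
2: W B5 -> L1 hit  d=D]
3: R B2 -> L0 miss  d=-]
4: W B2 -> L0 hit  d=D]
5: R B0 -> L0 miss wb->B2  d=-]
6: R B0 -> L0 hit  d=-]
7: W B5 -> L1 hit  d=D]
8: W B3 -> L1 miss wb->B5  d=D]
9: W B3 -> L1 hit  d=D]
10: R B0 -> L0 hit  d=-]
11: W B4 -> L0 miss  d=D]
12: R B2 -> L0 miss wb->B4  d=-]
13: W B0 -> L0 miss  d=D]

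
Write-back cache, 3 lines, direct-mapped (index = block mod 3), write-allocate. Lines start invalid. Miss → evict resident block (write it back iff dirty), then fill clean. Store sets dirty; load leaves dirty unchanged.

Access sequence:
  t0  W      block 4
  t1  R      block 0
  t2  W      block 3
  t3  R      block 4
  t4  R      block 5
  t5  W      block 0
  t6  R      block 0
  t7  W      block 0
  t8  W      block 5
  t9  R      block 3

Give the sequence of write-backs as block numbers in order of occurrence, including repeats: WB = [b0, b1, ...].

0: W B4 -> L1 miss  d=D]
1: R B0 -> L0 miss  d=-]
2: W B3 -> L0 miss  d=D]
3: R B4 -> L1 hit  d=D]
4: R B5 -> L2 miss  d=-]
5: W B0 -> L0 miss wb->B3  d=D]
6: R B0 -> L0 hit  d=D]
7: W B0 -> L0 hit  d=D]
8: W B5 -> L2 hit  d=D]
9: R B3 -> L0 miss wb->B0  d=-]

WB = [3, 0]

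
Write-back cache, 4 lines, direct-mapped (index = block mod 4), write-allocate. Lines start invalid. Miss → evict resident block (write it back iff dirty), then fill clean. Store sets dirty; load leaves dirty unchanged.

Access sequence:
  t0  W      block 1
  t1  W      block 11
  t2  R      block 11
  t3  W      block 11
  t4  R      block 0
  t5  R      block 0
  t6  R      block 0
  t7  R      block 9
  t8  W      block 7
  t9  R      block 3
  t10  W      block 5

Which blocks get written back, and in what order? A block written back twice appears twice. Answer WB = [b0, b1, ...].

WB = [1, 11, 7]

0: W B1 -> L1 miss  d=D]
1: W B11 -> L3 miss  d=D]
2: R B11 -> L3 hit  d=D]
3: W B11 -> L3 hit  d=D]
4: R B0 -> L0 miss  d=-]
5: R B0 -> L0 hit  d=-]
6: R B0 -> L0 hit  d=-]
7: R B9 -> L1 miss wb->B1  d=-]
8: W B7 -> L3 miss wb->B11  d=D]
9: R B3 -> L3 miss wb->B7  d=-]
10: W B5 -> L1 miss  d=D]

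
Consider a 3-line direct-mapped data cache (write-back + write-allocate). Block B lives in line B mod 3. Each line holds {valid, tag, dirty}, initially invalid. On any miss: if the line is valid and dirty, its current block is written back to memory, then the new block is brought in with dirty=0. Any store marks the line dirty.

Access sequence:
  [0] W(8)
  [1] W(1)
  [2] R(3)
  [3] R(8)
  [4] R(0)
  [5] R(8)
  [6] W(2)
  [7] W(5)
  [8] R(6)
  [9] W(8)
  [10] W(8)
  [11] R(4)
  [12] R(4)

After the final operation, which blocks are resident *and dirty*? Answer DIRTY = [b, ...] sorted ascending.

0: W B8 -> L2 miss  d=D]
1: W B1 -> L1 miss  d=D]
2: R B3 -> L0 miss  d=-]
3: R B8 -> L2 hit  d=D]
4: R B0 -> L0 miss  d=-]
5: R B8 -> L2 hit  d=D]
6: W B2 -> L2 miss wb->B8  d=D]
7: W B5 -> L2 miss wb->B2  d=D]
8: R B6 -> L0 miss  d=-]
9: W B8 -> L2 miss wb->B5  d=D]
10: W B8 -> L2 hit  d=D]
11: R B4 -> L1 miss wb->B1  d=-]
12: R B4 -> L1 hit  d=-]

DIRTY = [8]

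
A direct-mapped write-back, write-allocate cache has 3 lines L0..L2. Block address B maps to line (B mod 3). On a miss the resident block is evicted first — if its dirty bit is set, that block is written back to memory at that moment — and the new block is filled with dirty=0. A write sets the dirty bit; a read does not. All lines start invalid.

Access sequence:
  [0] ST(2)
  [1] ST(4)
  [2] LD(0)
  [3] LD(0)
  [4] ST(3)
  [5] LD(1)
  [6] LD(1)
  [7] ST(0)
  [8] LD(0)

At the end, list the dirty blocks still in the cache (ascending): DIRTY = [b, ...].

DIRTY = [0, 2]

0: W B2 → L2 miss [D]
1: W B4 → L1 miss [D]
2: R B0 → L0 miss [-]
3: R B0 → L0 hit [-]
4: W B3 → L0 miss [D]
5: R B1 → L1 miss wb→B4 [-]
6: R B1 → L1 hit [-]
7: W B0 → L0 miss wb→B3 [D]
8: R B0 → L0 hit [D]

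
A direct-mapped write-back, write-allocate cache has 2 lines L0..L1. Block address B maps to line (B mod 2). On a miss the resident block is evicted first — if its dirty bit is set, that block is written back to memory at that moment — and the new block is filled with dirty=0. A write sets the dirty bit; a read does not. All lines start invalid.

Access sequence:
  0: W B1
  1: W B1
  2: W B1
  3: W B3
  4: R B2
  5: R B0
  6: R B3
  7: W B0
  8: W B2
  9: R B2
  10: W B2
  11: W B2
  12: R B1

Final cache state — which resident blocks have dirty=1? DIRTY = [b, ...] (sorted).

DIRTY = [2]

0: W B1 → L1 miss [D]
1: W B1 → L1 hit [D]
2: W B1 → L1 hit [D]
3: W B3 → L1 miss wb→B1 [D]
4: R B2 → L0 miss [-]
5: R B0 → L0 miss [-]
6: R B3 → L1 hit [D]
7: W B0 → L0 hit [D]
8: W B2 → L0 miss wb→B0 [D]
9: R B2 → L0 hit [D]
10: W B2 → L0 hit [D]
11: W B2 → L0 hit [D]
12: R B1 → L1 miss wb→B3 [-]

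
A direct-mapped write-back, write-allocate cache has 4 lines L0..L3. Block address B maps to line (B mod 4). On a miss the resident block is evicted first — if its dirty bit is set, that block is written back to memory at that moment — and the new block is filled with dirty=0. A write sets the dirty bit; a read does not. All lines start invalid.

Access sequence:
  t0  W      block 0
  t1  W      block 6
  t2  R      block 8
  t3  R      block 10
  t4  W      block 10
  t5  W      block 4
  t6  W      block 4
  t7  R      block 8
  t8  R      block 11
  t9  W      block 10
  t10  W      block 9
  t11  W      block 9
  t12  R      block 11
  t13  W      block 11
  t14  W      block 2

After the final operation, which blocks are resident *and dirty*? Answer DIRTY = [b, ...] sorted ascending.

0: W B0 -> L0 miss  d=D]
1: W B6 -> L2 miss  d=D]
2: R B8 -> L0 miss wb->B0  d=-]
3: R B10 -> L2 miss wb->B6  d=-]
4: W B10 -> L2 hit  d=D]
5: W B4 -> L0 miss  d=D]
6: W B4 -> L0 hit  d=D]
7: R B8 -> L0 miss wb->B4  d=-]
8: R B11 -> L3 miss  d=-]
9: W B10 -> L2 hit  d=D]
10: W B9 -> L1 miss  d=D]
11: W B9 -> L1 hit  d=D]
12: R B11 -> L3 hit  d=-]
13: W B11 -> L3 hit  d=D]
14: W B2 -> L2 miss wb->B10  d=D]

DIRTY = [2, 9, 11]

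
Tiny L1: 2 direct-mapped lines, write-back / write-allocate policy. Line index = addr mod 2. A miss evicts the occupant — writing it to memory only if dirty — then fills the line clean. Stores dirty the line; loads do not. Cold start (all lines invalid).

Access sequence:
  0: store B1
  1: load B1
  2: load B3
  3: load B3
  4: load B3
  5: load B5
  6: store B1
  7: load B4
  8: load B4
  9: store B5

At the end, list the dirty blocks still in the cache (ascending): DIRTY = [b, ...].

DIRTY = [5]

0: W B1 → L1 miss [D]
1: R B1 → L1 hit [D]
2: R B3 → L1 miss wb→B1 [-]
3: R B3 → L1 hit [-]
4: R B3 → L1 hit [-]
5: R B5 → L1 miss [-]
6: W B1 → L1 miss [D]
7: R B4 → L0 miss [-]
8: R B4 → L0 hit [-]
9: W B5 → L1 miss wb→B1 [D]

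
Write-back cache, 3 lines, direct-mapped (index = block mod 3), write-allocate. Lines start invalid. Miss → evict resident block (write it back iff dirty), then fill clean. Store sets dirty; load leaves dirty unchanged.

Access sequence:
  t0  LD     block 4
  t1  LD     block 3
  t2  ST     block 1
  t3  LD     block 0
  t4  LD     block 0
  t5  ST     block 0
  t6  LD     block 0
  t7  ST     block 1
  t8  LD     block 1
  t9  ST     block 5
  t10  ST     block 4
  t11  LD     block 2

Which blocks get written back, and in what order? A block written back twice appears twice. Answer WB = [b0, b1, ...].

WB = [1, 5]

0: R B4 -> L1 miss  d=-]
1: R B3 -> L0 miss  d=-]
2: W B1 -> L1 miss  d=D]
3: R B0 -> L0 miss  d=-]
4: R B0 -> L0 hit  d=-]
5: W B0 -> L0 hit  d=D]
6: R B0 -> L0 hit  d=D]
7: W B1 -> L1 hit  d=D]
8: R B1 -> L1 hit  d=D]
9: W B5 -> L2 miss  d=D]
10: W B4 -> L1 miss wb->B1  d=D]
11: R B2 -> L2 miss wb->B5  d=-]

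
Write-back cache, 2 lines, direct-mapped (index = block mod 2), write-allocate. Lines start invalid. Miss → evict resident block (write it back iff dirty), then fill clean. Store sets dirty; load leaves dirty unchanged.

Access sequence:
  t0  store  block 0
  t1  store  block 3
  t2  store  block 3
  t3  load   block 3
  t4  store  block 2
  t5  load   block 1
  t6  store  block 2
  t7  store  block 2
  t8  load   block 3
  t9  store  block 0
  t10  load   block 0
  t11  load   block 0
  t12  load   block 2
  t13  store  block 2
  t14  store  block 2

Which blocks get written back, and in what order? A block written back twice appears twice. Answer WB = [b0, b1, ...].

0: W B0 → L0 miss [D]
1: W B3 → L1 miss [D]
2: W B3 → L1 hit [D]
3: R B3 → L1 hit [D]
4: W B2 → L0 miss wb→B0 [D]
5: R B1 → L1 miss wb→B3 [-]
6: W B2 → L0 hit [D]
7: W B2 → L0 hit [D]
8: R B3 → L1 miss [-]
9: W B0 → L0 miss wb→B2 [D]
10: R B0 → L0 hit [D]
11: R B0 → L0 hit [D]
12: R B2 → L0 miss wb→B0 [-]
13: W B2 → L0 hit [D]
14: W B2 → L0 hit [D]

WB = [0, 3, 2, 0]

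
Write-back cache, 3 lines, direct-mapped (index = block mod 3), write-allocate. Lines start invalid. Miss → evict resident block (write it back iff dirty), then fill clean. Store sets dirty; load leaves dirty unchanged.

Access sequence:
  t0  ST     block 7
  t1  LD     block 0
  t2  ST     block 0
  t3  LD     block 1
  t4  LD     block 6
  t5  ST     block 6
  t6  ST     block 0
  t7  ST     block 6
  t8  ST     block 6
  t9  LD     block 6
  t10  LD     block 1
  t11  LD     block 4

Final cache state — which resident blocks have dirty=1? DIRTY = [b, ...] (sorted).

0: W B7 → L1 miss [D]
1: R B0 → L0 miss [-]
2: W B0 → L0 hit [D]
3: R B1 → L1 miss wb→B7 [-]
4: R B6 → L0 miss wb→B0 [-]
5: W B6 → L0 hit [D]
6: W B0 → L0 miss wb→B6 [D]
7: W B6 → L0 miss wb→B0 [D]
8: W B6 → L0 hit [D]
9: R B6 → L0 hit [D]
10: R B1 → L1 hit [-]
11: R B4 → L1 miss [-]

DIRTY = [6]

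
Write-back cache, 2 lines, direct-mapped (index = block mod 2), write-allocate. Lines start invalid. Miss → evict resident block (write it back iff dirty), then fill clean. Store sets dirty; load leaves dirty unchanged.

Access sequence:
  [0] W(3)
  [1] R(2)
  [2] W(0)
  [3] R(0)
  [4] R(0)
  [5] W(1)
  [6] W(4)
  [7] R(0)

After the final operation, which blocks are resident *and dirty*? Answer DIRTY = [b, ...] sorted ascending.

DIRTY = [1]

0: W B3 -> L1 miss  d=D]
1: R B2 -> L0 miss  d=-]
2: W B0 -> L0 miss  d=D]
3: R B0 -> L0 hit  d=D]
4: R B0 -> L0 hit  d=D]
5: W B1 -> L1 miss wb->B3  d=D]
6: W B4 -> L0 miss wb->B0  d=D]
7: R B0 -> L0 miss wb->B4  d=-]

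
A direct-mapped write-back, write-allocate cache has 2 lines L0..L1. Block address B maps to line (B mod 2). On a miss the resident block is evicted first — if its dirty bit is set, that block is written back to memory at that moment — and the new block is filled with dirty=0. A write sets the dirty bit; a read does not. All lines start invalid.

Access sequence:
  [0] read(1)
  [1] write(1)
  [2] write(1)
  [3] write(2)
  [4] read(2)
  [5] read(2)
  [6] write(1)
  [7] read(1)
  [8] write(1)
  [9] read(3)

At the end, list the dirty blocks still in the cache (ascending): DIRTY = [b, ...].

  0 | R B1 → L1 miss [-]
  1 | W B1 → L1 hit [D]
  2 | W B1 → L1 hit [D]
  3 | W B2 → L0 miss [D]
  4 | R B2 → L0 hit [D]
  5 | R B2 → L0 hit [D]
  6 | W B1 → L1 hit [D]
  7 | R B1 → L1 hit [D]
  8 | W B1 → L1 hit [D]
  9 | R B3 → L1 miss wb→B1 [-]

DIRTY = [2]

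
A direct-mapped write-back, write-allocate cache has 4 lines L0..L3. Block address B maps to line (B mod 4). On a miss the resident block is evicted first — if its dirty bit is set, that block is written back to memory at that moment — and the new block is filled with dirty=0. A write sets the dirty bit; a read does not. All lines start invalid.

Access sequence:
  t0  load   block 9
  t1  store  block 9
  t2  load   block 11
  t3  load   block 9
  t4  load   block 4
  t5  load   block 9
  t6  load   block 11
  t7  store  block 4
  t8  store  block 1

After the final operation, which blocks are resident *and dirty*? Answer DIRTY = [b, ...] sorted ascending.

DIRTY = [1, 4]

  0 | R B9 → L1 miss [-]
  1 | W B9 → L1 hit [D]
  2 | R B11 → L3 miss [-]
  3 | R B9 → L1 hit [D]
  4 | R B4 → L0 miss [-]
  5 | R B9 → L1 hit [D]
  6 | R B11 → L3 hit [-]
  7 | W B4 → L0 hit [D]
  8 | W B1 → L1 miss wb→B9 [D]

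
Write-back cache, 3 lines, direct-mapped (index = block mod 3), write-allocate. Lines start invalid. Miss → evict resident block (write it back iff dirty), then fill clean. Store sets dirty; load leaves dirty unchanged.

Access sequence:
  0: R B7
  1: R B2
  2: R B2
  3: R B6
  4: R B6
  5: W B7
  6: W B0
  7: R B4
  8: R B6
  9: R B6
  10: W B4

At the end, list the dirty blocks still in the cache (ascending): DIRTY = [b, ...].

DIRTY = [4]

0: R B7 -> L1 miss  d=-]
1: R B2 -> L2 miss  d=-]
2: R B2 -> L2 hit  d=-]
3: R B6 -> L0 miss  d=-]
4: R B6 -> L0 hit  d=-]
5: W B7 -> L1 hit  d=D]
6: W B0 -> L0 miss  d=D]
7: R B4 -> L1 miss wb->B7  d=-]
8: R B6 -> L0 miss wb->B0  d=-]
9: R B6 -> L0 hit  d=-]
10: W B4 -> L1 hit  d=D]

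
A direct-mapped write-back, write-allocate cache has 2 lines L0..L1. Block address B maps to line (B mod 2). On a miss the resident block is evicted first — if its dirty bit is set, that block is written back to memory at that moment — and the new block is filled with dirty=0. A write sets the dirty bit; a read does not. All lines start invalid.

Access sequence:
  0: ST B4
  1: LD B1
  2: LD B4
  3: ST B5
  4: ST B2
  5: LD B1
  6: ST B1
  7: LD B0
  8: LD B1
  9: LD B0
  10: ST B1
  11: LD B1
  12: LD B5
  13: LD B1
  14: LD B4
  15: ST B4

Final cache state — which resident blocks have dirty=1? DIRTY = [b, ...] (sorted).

DIRTY = [4]

  0 | W B4 → L0 miss [D]
  1 | R B1 → L1 miss [-]
  2 | R B4 → L0 hit [D]
  3 | W B5 → L1 miss [D]
  4 | W B2 → L0 miss wb→B4 [D]
  5 | R B1 → L1 miss wb→B5 [-]
  6 | W B1 → L1 hit [D]
  7 | R B0 → L0 miss wb→B2 [-]
  8 | R B1 → L1 hit [D]
  9 | R B0 → L0 hit [-]
  10 | W B1 → L1 hit [D]
  11 | R B1 → L1 hit [D]
  12 | R B5 → L1 miss wb→B1 [-]
  13 | R B1 → L1 miss [-]
  14 | R B4 → L0 miss [-]
  15 | W B4 → L0 hit [D]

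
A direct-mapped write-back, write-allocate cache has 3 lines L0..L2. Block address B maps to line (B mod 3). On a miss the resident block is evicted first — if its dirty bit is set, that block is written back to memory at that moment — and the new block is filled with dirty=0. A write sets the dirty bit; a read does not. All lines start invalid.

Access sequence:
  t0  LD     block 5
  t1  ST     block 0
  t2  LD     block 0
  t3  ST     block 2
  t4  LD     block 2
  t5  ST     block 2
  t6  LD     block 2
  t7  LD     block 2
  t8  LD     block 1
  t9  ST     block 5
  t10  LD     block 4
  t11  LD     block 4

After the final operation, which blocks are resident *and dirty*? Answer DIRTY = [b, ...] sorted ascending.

DIRTY = [0, 5]

0: R B5 → L2 miss [-]
1: W B0 → L0 miss [D]
2: R B0 → L0 hit [D]
3: W B2 → L2 miss [D]
4: R B2 → L2 hit [D]
5: W B2 → L2 hit [D]
6: R B2 → L2 hit [D]
7: R B2 → L2 hit [D]
8: R B1 → L1 miss [-]
9: W B5 → L2 miss wb→B2 [D]
10: R B4 → L1 miss [-]
11: R B4 → L1 hit [-]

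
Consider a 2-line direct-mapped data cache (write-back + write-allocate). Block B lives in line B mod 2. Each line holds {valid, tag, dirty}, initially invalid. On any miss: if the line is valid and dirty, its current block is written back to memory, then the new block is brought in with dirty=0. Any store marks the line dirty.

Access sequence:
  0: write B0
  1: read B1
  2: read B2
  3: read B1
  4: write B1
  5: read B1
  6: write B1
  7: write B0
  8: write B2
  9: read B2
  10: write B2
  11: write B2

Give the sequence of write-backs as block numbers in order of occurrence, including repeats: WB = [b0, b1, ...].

  0 | W B0 → L0 miss [D]
  1 | R B1 → L1 miss [-]
  2 | R B2 → L0 miss wb→B0 [-]
  3 | R B1 → L1 hit [-]
  4 | W B1 → L1 hit [D]
  5 | R B1 → L1 hit [D]
  6 | W B1 → L1 hit [D]
  7 | W B0 → L0 miss [D]
  8 | W B2 → L0 miss wb→B0 [D]
  9 | R B2 → L0 hit [D]
  10 | W B2 → L0 hit [D]
  11 | W B2 → L0 hit [D]

WB = [0, 0]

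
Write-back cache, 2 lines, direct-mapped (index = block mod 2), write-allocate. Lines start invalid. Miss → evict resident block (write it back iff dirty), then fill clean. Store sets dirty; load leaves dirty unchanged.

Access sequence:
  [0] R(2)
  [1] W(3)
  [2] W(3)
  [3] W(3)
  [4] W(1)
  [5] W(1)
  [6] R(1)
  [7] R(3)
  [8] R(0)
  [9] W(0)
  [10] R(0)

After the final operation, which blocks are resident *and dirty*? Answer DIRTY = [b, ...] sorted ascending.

DIRTY = [0]

0: R B2 -> L0 miss  d=-]
1: W B3 -> L1 miss  d=D]
2: W B3 -> L1 hit  d=D]
3: W B3 -> L1 hit  d=D]
4: W B1 -> L1 miss wb->B3  d=D]
5: W B1 -> L1 hit  d=D]
6: R B1 -> L1 hit  d=D]
7: R B3 -> L1 miss wb->B1  d=-]
8: R B0 -> L0 miss  d=-]
9: W B0 -> L0 hit  d=D]
10: R B0 -> L0 hit  d=D]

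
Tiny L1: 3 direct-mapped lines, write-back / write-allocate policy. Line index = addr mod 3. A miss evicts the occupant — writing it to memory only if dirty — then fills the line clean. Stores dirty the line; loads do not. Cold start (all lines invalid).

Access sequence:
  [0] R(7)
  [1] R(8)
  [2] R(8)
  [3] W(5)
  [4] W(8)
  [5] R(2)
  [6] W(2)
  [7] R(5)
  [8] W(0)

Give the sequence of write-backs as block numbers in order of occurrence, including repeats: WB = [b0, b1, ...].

WB = [5, 8, 2]

0: R B7 → L1 miss [-]
1: R B8 → L2 miss [-]
2: R B8 → L2 hit [-]
3: W B5 → L2 miss [D]
4: W B8 → L2 miss wb→B5 [D]
5: R B2 → L2 miss wb→B8 [-]
6: W B2 → L2 hit [D]
7: R B5 → L2 miss wb→B2 [-]
8: W B0 → L0 miss [D]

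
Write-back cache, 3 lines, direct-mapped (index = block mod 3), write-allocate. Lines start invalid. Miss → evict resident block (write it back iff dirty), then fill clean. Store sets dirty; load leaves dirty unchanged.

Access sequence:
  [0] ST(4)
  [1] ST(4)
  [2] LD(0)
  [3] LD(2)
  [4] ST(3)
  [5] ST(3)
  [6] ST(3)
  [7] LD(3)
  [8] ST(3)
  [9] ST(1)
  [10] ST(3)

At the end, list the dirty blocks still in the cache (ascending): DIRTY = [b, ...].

DIRTY = [1, 3]

  0 | W B4 → L1 miss [D]
  1 | W B4 → L1 hit [D]
  2 | R B0 → L0 miss [-]
  3 | R B2 → L2 miss [-]
  4 | W B3 → L0 miss [D]
  5 | W B3 → L0 hit [D]
  6 | W B3 → L0 hit [D]
  7 | R B3 → L0 hit [D]
  8 | W B3 → L0 hit [D]
  9 | W B1 → L1 miss wb→B4 [D]
  10 | W B3 → L0 hit [D]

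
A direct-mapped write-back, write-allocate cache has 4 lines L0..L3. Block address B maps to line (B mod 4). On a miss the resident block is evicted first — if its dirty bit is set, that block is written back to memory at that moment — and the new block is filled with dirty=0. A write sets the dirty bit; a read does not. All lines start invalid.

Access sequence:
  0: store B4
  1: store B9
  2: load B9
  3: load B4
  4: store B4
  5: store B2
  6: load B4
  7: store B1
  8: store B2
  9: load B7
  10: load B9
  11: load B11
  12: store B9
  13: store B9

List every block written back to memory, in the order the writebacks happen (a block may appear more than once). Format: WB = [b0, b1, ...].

WB = [9, 1]

0: W B4 -> L0 miss  d=D]
1: W B9 -> L1 miss  d=D]
2: R B9 -> L1 hit  d=D]
3: R B4 -> L0 hit  d=D]
4: W B4 -> L0 hit  d=D]
5: W B2 -> L2 miss  d=D]
6: R B4 -> L0 hit  d=D]
7: W B1 -> L1 miss wb->B9  d=D]
8: W B2 -> L2 hit  d=D]
9: R B7 -> L3 miss  d=-]
10: R B9 -> L1 miss wb->B1  d=-]
11: R B11 -> L3 miss  d=-]
12: W B9 -> L1 hit  d=D]
13: W B9 -> L1 hit  d=D]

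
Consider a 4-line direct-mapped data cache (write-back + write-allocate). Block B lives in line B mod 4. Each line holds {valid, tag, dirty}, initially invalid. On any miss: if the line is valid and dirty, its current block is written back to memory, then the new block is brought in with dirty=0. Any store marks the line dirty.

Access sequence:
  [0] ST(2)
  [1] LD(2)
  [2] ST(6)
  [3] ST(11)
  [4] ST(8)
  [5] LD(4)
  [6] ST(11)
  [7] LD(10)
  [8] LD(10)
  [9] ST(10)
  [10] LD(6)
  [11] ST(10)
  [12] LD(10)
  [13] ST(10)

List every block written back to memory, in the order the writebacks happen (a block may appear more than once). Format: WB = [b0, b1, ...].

WB = [2, 8, 6, 10]

  0 | W B2 → L2 miss [D]
  1 | R B2 → L2 hit [D]
  2 | W B6 → L2 miss wb→B2 [D]
  3 | W B11 → L3 miss [D]
  4 | W B8 → L0 miss [D]
  5 | R B4 → L0 miss wb→B8 [-]
  6 | W B11 → L3 hit [D]
  7 | R B10 → L2 miss wb→B6 [-]
  8 | R B10 → L2 hit [-]
  9 | W B10 → L2 hit [D]
  10 | R B6 → L2 miss wb→B10 [-]
  11 | W B10 → L2 miss [D]
  12 | R B10 → L2 hit [D]
  13 | W B10 → L2 hit [D]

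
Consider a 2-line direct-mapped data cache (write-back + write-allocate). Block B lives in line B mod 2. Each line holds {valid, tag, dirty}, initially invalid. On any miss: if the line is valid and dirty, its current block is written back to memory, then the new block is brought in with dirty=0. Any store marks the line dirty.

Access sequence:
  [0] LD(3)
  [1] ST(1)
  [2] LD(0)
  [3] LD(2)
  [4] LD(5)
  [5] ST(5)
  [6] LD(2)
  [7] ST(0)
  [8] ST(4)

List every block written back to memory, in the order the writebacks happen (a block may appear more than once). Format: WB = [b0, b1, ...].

0: R B3 → L1 miss [-]
1: W B1 → L1 miss [D]
2: R B0 → L0 miss [-]
3: R B2 → L0 miss [-]
4: R B5 → L1 miss wb→B1 [-]
5: W B5 → L1 hit [D]
6: R B2 → L0 hit [-]
7: W B0 → L0 miss [D]
8: W B4 → L0 miss wb→B0 [D]

WB = [1, 0]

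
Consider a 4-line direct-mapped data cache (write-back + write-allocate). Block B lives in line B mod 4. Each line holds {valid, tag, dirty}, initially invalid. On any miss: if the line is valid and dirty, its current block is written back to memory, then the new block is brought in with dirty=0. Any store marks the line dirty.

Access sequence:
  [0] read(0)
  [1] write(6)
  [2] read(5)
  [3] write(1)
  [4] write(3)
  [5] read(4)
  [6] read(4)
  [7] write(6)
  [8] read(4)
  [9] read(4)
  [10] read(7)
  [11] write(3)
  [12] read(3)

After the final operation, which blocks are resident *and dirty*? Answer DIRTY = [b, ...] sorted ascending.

  0 | R B0 → L0 miss [-]
  1 | W B6 → L2 miss [D]
  2 | R B5 → L1 miss [-]
  3 | W B1 → L1 miss [D]
  4 | W B3 → L3 miss [D]
  5 | R B4 → L0 miss [-]
  6 | R B4 → L0 hit [-]
  7 | W B6 → L2 hit [D]
  8 | R B4 → L0 hit [-]
  9 | R B4 → L0 hit [-]
  10 | R B7 → L3 miss wb→B3 [-]
  11 | W B3 → L3 miss [D]
  12 | R B3 → L3 hit [D]

DIRTY = [1, 3, 6]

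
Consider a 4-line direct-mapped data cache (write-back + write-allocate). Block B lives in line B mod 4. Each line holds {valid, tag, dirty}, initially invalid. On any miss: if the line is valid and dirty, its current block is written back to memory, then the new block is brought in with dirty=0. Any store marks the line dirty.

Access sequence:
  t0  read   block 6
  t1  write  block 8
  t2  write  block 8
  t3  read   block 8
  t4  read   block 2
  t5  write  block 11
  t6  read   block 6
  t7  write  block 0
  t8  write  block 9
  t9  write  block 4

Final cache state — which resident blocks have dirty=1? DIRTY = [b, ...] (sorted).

DIRTY = [4, 9, 11]

0: R B6 -> L2 miss  d=-]
1: W B8 -> L0 miss  d=D]
2: W B8 -> L0 hit  d=D]
3: R B8 -> L0 hit  d=D]
4: R B2 -> L2 miss  d=-]
5: W B11 -> L3 miss  d=D]
6: R B6 -> L2 miss  d=-]
7: W B0 -> L0 miss wb->B8  d=D]
8: W B9 -> L1 miss  d=D]
9: W B4 -> L0 miss wb->B0  d=D]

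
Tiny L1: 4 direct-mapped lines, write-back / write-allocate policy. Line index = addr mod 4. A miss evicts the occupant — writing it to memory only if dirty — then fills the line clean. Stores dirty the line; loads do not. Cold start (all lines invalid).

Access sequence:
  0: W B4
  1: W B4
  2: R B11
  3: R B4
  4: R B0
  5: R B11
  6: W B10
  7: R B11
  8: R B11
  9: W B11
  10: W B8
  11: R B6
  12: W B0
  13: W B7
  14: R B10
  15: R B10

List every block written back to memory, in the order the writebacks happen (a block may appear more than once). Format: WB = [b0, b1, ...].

WB = [4, 10, 8, 11]

0: W B4 → L0 miss [D]
1: W B4 → L0 hit [D]
2: R B11 → L3 miss [-]
3: R B4 → L0 hit [D]
4: R B0 → L0 miss wb→B4 [-]
5: R B11 → L3 hit [-]
6: W B10 → L2 miss [D]
7: R B11 → L3 hit [-]
8: R B11 → L3 hit [-]
9: W B11 → L3 hit [D]
10: W B8 → L0 miss [D]
11: R B6 → L2 miss wb→B10 [-]
12: W B0 → L0 miss wb→B8 [D]
13: W B7 → L3 miss wb→B11 [D]
14: R B10 → L2 miss [-]
15: R B10 → L2 hit [-]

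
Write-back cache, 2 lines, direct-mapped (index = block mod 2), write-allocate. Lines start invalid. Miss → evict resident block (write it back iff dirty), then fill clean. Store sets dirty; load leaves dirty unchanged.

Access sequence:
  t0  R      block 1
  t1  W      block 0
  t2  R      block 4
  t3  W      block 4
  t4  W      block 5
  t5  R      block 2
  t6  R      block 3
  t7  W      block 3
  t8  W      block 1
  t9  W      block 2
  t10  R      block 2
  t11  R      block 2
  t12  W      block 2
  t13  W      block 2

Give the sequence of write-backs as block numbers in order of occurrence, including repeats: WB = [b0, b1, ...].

0: R B1 -> L1 miss  d=-]
1: W B0 -> L0 miss  d=D]
2: R B4 -> L0 miss wb->B0  d=-]
3: W B4 -> L0 hit  d=D]
4: W B5 -> L1 miss  d=D]
5: R B2 -> L0 miss wb->B4  d=-]
6: R B3 -> L1 miss wb->B5  d=-]
7: W B3 -> L1 hit  d=D]
8: W B1 -> L1 miss wb->B3  d=D]
9: W B2 -> L0 hit  d=D]
10: R B2 -> L0 hit  d=D]
11: R B2 -> L0 hit  d=D]
12: W B2 -> L0 hit  d=D]
13: W B2 -> L0 hit  d=D]

WB = [0, 4, 5, 3]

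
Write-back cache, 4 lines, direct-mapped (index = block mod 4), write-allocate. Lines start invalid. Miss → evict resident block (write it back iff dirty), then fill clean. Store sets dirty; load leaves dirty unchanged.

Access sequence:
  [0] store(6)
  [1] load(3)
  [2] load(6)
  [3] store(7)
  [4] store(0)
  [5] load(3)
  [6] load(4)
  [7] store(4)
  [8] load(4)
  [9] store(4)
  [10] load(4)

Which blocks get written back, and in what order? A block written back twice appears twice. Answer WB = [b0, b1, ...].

0: W B6 → L2 miss [D]
1: R B3 → L3 miss [-]
2: R B6 → L2 hit [D]
3: W B7 → L3 miss [D]
4: W B0 → L0 miss [D]
5: R B3 → L3 miss wb→B7 [-]
6: R B4 → L0 miss wb→B0 [-]
7: W B4 → L0 hit [D]
8: R B4 → L0 hit [D]
9: W B4 → L0 hit [D]
10: R B4 → L0 hit [D]

WB = [7, 0]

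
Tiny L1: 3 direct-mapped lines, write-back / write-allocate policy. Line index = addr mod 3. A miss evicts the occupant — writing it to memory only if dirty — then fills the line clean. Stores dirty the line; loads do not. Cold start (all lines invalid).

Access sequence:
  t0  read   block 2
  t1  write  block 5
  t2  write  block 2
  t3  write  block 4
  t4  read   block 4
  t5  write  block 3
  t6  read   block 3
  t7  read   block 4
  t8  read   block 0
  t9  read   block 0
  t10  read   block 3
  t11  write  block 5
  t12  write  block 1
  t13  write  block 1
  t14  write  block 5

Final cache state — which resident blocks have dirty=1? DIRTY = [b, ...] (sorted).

DIRTY = [1, 5]

  0 | R B2 → L2 miss [-]
  1 | W B5 → L2 miss [D]
  2 | W B2 → L2 miss wb→B5 [D]
  3 | W B4 → L1 miss [D]
  4 | R B4 → L1 hit [D]
  5 | W B3 → L0 miss [D]
  6 | R B3 → L0 hit [D]
  7 | R B4 → L1 hit [D]
  8 | R B0 → L0 miss wb→B3 [-]
  9 | R B0 → L0 hit [-]
  10 | R B3 → L0 miss [-]
  11 | W B5 → L2 miss wb→B2 [D]
  12 | W B1 → L1 miss wb→B4 [D]
  13 | W B1 → L1 hit [D]
  14 | W B5 → L2 hit [D]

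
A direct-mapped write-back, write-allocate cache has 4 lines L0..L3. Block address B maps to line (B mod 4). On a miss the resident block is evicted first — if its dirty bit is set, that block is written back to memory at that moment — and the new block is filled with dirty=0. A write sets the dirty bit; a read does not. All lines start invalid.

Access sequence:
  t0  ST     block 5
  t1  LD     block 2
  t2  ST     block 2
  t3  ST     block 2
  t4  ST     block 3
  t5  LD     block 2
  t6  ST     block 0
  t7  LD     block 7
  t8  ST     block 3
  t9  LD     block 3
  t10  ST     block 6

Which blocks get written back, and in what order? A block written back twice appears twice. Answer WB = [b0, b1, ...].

0: W B5 -> L1 miss  d=D]
1: R B2 -> L2 miss  d=-]
2: W B2 -> L2 hit  d=D]
3: W B2 -> L2 hit  d=D]
4: W B3 -> L3 miss  d=D]
5: R B2 -> L2 hit  d=D]
6: W B0 -> L0 miss  d=D]
7: R B7 -> L3 miss wb->B3  d=-]
8: W B3 -> L3 miss  d=D]
9: R B3 -> L3 hit  d=D]
10: W B6 -> L2 miss wb->B2  d=D]

WB = [3, 2]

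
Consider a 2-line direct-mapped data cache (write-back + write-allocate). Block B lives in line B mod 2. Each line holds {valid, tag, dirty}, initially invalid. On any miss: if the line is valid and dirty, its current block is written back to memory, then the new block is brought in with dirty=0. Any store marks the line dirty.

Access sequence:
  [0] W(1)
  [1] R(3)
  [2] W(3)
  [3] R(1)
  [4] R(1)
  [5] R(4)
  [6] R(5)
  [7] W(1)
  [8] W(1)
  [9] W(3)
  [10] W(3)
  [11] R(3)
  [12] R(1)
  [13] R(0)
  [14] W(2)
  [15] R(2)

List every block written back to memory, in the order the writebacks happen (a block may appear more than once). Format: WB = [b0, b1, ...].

  0 | W B1 → L1 miss [D]
  1 | R B3 → L1 miss wb→B1 [-]
  2 | W B3 → L1 hit [D]
  3 | R B1 → L1 miss wb→B3 [-]
  4 | R B1 → L1 hit [-]
  5 | R B4 → L0 miss [-]
  6 | R B5 → L1 miss [-]
  7 | W B1 → L1 miss [D]
  8 | W B1 → L1 hit [D]
  9 | W B3 → L1 miss wb→B1 [D]
  10 | W B3 → L1 hit [D]
  11 | R B3 → L1 hit [D]
  12 | R B1 → L1 miss wb→B3 [-]
  13 | R B0 → L0 miss [-]
  14 | W B2 → L0 miss [D]
  15 | R B2 → L0 hit [D]

WB = [1, 3, 1, 3]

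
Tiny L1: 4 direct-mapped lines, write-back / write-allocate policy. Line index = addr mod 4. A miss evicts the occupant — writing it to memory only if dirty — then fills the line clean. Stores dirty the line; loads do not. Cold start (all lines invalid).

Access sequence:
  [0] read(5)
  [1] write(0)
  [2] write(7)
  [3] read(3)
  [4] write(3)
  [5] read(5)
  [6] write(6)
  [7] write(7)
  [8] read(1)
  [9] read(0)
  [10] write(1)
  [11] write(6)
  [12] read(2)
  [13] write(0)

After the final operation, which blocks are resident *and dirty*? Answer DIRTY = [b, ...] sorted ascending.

0: R B5 -> L1 miss  d=-]
1: W B0 -> L0 miss  d=D]
2: W B7 -> L3 miss  d=D]
3: R B3 -> L3 miss wb->B7  d=-]
4: W B3 -> L3 hit  d=D]
5: R B5 -> L1 hit  d=-]
6: W B6 -> L2 miss  d=D]
7: W B7 -> L3 miss wb->B3  d=D]
8: R B1 -> L1 miss  d=-]
9: R B0 -> L0 hit  d=D]
10: W B1 -> L1 hit  d=D]
11: W B6 -> L2 hit  d=D]
12: R B2 -> L2 miss wb->B6  d=-]
13: W B0 -> L0 hit  d=D]

DIRTY = [0, 1, 7]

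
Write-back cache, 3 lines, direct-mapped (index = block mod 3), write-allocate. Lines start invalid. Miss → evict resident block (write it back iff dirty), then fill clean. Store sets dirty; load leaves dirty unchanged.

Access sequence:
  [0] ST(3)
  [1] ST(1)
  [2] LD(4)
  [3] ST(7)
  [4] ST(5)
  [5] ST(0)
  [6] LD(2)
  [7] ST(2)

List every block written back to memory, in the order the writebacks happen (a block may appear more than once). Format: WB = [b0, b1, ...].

WB = [1, 3, 5]

0: W B3 -> L0 miss  d=D]
1: W B1 -> L1 miss  d=D]
2: R B4 -> L1 miss wb->B1  d=-]
3: W B7 -> L1 miss  d=D]
4: W B5 -> L2 miss  d=D]
5: W B0 -> L0 miss wb->B3  d=D]
6: R B2 -> L2 miss wb->B5  d=-]
7: W B2 -> L2 hit  d=D]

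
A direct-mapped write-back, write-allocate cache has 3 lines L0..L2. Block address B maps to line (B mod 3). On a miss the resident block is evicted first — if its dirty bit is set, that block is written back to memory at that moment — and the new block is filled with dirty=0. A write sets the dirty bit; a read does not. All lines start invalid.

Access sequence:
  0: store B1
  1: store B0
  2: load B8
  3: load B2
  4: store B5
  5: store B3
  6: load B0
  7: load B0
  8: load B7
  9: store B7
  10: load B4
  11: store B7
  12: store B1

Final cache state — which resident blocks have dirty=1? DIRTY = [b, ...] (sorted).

  0 | W B1 → L1 miss [D]
  1 | W B0 → L0 miss [D]
  2 | R B8 → L2 miss [-]
  3 | R B2 → L2 miss [-]
  4 | W B5 → L2 miss [D]
  5 | W B3 → L0 miss wb→B0 [D]
  6 | R B0 → L0 miss wb→B3 [-]
  7 | R B0 → L0 hit [-]
  8 | R B7 → L1 miss wb→B1 [-]
  9 | W B7 → L1 hit [D]
  10 | R B4 → L1 miss wb→B7 [-]
  11 | W B7 → L1 miss [D]
  12 | W B1 → L1 miss wb→B7 [D]

DIRTY = [1, 5]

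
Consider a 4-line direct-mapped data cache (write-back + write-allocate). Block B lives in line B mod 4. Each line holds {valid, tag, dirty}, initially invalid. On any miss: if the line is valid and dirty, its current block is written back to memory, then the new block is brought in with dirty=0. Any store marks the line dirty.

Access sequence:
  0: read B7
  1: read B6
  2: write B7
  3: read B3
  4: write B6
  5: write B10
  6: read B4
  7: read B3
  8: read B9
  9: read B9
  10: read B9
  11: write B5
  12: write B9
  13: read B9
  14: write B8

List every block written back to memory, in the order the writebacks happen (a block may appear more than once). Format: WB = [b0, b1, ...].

0: R B7 → L3 miss [-]
1: R B6 → L2 miss [-]
2: W B7 → L3 hit [D]
3: R B3 → L3 miss wb→B7 [-]
4: W B6 → L2 hit [D]
5: W B10 → L2 miss wb→B6 [D]
6: R B4 → L0 miss [-]
7: R B3 → L3 hit [-]
8: R B9 → L1 miss [-]
9: R B9 → L1 hit [-]
10: R B9 → L1 hit [-]
11: W B5 → L1 miss [D]
12: W B9 → L1 miss wb→B5 [D]
13: R B9 → L1 hit [D]
14: W B8 → L0 miss [D]

WB = [7, 6, 5]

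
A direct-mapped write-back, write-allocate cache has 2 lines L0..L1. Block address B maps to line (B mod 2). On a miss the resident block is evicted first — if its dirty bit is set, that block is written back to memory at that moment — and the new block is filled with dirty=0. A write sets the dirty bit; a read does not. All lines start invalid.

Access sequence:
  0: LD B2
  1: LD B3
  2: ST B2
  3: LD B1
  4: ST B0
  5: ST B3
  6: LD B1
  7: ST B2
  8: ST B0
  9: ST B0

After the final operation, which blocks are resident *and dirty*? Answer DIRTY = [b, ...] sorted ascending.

0: R B2 -> L0 miss  d=-]
1: R B3 -> L1 miss  d=-]
2: W B2 -> L0 hit  d=D]
3: R B1 -> L1 miss  d=-]
4: W B0 -> L0 miss wb->B2  d=D]
5: W B3 -> L1 miss  d=D]
6: R B1 -> L1 miss wb->B3  d=-]
7: W B2 -> L0 miss wb->B0  d=D]
8: W B0 -> L0 miss wb->B2  d=D]
9: W B0 -> L0 hit  d=D]

DIRTY = [0]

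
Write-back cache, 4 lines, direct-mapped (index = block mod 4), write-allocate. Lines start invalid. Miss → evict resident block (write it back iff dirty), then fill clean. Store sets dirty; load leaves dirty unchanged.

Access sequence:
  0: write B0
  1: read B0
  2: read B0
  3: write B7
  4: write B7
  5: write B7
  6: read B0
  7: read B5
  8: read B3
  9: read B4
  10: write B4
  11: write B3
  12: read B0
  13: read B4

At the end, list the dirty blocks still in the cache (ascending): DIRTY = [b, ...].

0: W B0 → L0 miss [D]
1: R B0 → L0 hit [D]
2: R B0 → L0 hit [D]
3: W B7 → L3 miss [D]
4: W B7 → L3 hit [D]
5: W B7 → L3 hit [D]
6: R B0 → L0 hit [D]
7: R B5 → L1 miss [-]
8: R B3 → L3 miss wb→B7 [-]
9: R B4 → L0 miss wb→B0 [-]
10: W B4 → L0 hit [D]
11: W B3 → L3 hit [D]
12: R B0 → L0 miss wb→B4 [-]
13: R B4 → L0 miss [-]

DIRTY = [3]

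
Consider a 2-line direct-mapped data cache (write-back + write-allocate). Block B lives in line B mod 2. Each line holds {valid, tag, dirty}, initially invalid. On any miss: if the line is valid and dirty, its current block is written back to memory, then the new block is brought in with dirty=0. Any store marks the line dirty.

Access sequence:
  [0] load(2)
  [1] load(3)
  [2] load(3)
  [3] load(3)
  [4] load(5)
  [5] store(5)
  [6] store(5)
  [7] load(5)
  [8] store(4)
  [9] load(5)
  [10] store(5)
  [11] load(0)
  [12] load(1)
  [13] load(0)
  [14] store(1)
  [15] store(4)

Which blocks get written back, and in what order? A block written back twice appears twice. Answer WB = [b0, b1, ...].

WB = [4, 5]

  0 | R B2 → L0 miss [-]
  1 | R B3 → L1 miss [-]
  2 | R B3 → L1 hit [-]
  3 | R B3 → L1 hit [-]
  4 | R B5 → L1 miss [-]
  5 | W B5 → L1 hit [D]
  6 | W B5 → L1 hit [D]
  7 | R B5 → L1 hit [D]
  8 | W B4 → L0 miss [D]
  9 | R B5 → L1 hit [D]
  10 | W B5 → L1 hit [D]
  11 | R B0 → L0 miss wb→B4 [-]
  12 | R B1 → L1 miss wb→B5 [-]
  13 | R B0 → L0 hit [-]
  14 | W B1 → L1 hit [D]
  15 | W B4 → L0 miss [D]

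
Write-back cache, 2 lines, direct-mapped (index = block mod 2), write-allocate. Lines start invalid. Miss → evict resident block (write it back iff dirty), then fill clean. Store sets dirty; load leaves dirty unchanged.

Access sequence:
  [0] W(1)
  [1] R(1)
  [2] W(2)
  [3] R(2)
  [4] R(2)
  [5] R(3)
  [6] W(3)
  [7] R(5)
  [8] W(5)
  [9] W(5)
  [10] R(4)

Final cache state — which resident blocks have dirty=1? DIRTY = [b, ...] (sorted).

DIRTY = [5]

0: W B1 -> L1 miss  d=D]
1: R B1 -> L1 hit  d=D]
2: W B2 -> L0 miss  d=D]
3: R B2 -> L0 hit  d=D]
4: R B2 -> L0 hit  d=D]
5: R B3 -> L1 miss wb->B1  d=-]
6: W B3 -> L1 hit  d=D]
7: R B5 -> L1 miss wb->B3  d=-]
8: W B5 -> L1 hit  d=D]
9: W B5 -> L1 hit  d=D]
10: R B4 -> L0 miss wb->B2  d=-]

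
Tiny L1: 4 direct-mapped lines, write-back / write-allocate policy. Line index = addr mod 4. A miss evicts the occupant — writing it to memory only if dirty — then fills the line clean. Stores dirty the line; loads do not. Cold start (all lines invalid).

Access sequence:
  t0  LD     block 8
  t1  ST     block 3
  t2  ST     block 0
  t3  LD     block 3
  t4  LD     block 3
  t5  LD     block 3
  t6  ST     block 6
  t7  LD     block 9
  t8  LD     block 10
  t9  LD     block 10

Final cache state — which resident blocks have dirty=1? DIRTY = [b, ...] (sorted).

0: R B8 -> L0 miss  d=-]
1: W B3 -> L3 miss  d=D]
2: W B0 -> L0 miss  d=D]
3: R B3 -> L3 hit  d=D]
4: R B3 -> L3 hit  d=D]
5: R B3 -> L3 hit  d=D]
6: W B6 -> L2 miss  d=D]
7: R B9 -> L1 miss  d=-]
8: R B10 -> L2 miss wb->B6  d=-]
9: R B10 -> L2 hit  d=-]

DIRTY = [0, 3]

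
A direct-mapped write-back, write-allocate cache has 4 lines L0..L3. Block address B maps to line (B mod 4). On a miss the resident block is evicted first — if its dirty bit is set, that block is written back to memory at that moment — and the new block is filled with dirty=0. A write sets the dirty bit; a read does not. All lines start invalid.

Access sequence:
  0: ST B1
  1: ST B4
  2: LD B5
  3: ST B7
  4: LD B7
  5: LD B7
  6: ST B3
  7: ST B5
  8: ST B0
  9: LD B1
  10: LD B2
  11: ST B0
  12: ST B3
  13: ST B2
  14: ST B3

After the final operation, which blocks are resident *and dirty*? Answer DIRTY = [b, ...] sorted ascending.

DIRTY = [0, 2, 3]

0: W B1 -> L1 miss  d=D]
1: W B4 -> L0 miss  d=D]
2: R B5 -> L1 miss wb->B1  d=-]
3: W B7 -> L3 miss  d=D]
4: R B7 -> L3 hit  d=D]
5: R B7 -> L3 hit  d=D]
6: W B3 -> L3 miss wb->B7  d=D]
7: W B5 -> L1 hit  d=D]
8: W B0 -> L0 miss wb->B4  d=D]
9: R B1 -> L1 miss wb->B5  d=-]
10: R B2 -> L2 miss  d=-]
11: W B0 -> L0 hit  d=D]
12: W B3 -> L3 hit  d=D]
13: W B2 -> L2 hit  d=D]
14: W B3 -> L3 hit  d=D]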